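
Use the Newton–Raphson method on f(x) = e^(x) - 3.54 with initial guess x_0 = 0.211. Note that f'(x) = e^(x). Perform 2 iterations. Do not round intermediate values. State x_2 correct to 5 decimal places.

x_0 = 0.211000: f = -2.305088, f' = 1.234912 → x_1 = 0.211000 - (-2.305088)/(1.234912) = 2.077600
x_1 = 2.077600: f = 4.445283, f' = 7.985283 → x_2 = 2.077600 - (4.445283)/(7.985283) = 1.520916

1.52092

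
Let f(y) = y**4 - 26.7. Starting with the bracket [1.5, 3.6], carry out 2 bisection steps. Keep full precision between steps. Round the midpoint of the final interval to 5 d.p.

f(1.500000) = -21.637500, f(3.600000) = 141.261600 (opposite signs)
step 1: m = 2.550000, f(m) = 15.582506 > 0 → root in [1.500000, 2.550000]
step 2: m = 2.025000, f(m) = -9.884875 < 0 → root in [2.025000, 2.550000]
Midpoint of [2.025000, 2.550000] = 2.287500

2.28750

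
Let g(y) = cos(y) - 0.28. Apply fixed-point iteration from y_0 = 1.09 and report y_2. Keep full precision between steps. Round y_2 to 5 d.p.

0.70340

y_1 = g(1.090000) = 0.182485
y_2 = g(0.182485) = 0.703396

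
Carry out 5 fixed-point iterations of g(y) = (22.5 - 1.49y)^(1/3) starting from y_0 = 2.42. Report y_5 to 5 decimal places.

2.64742

y_1 = g(2.420000) = 2.663439
y_2 = g(2.663439) = 2.646285
y_3 = g(2.646285) = 2.647501
y_4 = g(2.647501) = 2.647415
y_5 = g(2.647415) = 2.647421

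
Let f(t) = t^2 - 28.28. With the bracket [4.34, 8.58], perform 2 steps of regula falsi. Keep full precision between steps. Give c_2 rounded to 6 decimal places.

5.258893

False-position update: c = (a·f(b) − b·f(a))/(f(b) − f(a)); replace the endpoint whose sign matches f(c).
f(4.340000) = -9.444400, f(8.580000) = 45.336400
step 1: c = 5.070991, f(c) = -2.565053 < 0 → new bracket [5.070991, 8.580000]
step 2: c = 5.258893, f(c) = -0.624044 < 0 → new bracket [5.258893, 8.580000]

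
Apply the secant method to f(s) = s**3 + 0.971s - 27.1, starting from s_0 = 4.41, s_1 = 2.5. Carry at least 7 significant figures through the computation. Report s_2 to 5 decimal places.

f(s_0) = 62.948231, f(s_1) = -9.047500
s_2 = 2.500000 - (-9.047500)·(2.500000 - 4.410000)/(-9.047500 - (62.948231)) = 2.740024; f(s_2) = -3.868065

2.74002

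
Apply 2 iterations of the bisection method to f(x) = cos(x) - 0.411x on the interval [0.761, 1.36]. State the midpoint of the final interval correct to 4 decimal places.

f(0.761000) = 0.411376, f(1.360000) = -0.349721 (opposite signs)
step 1: m = 1.060500, f(m) = 0.052570 > 0 → root in [1.060500, 1.360000]
step 2: m = 1.210250, f(m) = -0.144627 < 0 → root in [1.060500, 1.210250]
Midpoint of [1.060500, 1.210250] = 1.135375

1.1354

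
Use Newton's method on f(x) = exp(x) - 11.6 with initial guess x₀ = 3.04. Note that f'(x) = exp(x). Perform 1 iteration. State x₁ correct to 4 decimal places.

x_0 = 3.040000: f = 9.305243, f' = 20.905243 → x_1 = 3.040000 - (9.305243)/(20.905243) = 2.594885

2.5949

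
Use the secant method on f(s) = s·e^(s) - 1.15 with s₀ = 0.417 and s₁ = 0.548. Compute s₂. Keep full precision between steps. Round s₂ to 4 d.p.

0.6320

f(s_0) = -0.517243, f(s_1) = -0.202075
s_2 = 0.548000 - (-0.202075)·(0.548000 - 0.417000)/(-0.202075 - (-0.517243)) = 0.631993; f(s_2) = 0.039003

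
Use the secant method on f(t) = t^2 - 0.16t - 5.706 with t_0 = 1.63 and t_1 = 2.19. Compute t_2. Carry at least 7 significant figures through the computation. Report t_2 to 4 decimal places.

2.5343

f(t_0) = -3.309900, f(t_1) = -1.260300
t_2 = 2.190000 - (-1.260300)·(2.190000 - 1.630000)/(-1.260300 - (-3.309900)) = 2.534344; f(t_2) = 0.311406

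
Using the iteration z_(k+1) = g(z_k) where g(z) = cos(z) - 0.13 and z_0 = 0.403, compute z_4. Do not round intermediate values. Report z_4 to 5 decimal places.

0.62851

z_1 = g(0.403000) = 0.789889
z_2 = g(0.789889) = 0.573924
z_3 = g(0.573924) = 0.709777
z_4 = g(0.709777) = 0.628507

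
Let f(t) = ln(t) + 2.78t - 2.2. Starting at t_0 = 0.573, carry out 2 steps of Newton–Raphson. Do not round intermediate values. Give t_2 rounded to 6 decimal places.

0.849809

Newton update: t ← t − f(t)/f'(t).
f'(t) = 1/t + 2.78
t_0 = 0.573000: f = -1.163930, f' = 4.525201 → t_1 = 0.573000 - (-1.163930)/(4.525201) = 0.830211
t_1 = 0.830211: f = -0.078090, f' = 3.984514 → t_2 = 0.830211 - (-0.078090)/(3.984514) = 0.849809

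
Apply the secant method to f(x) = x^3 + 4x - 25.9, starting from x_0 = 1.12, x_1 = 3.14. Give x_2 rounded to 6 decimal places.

2.194300

f(x_0) = -20.015072, f(x_1) = 17.619144
x_2 = 3.140000 - (17.619144)·(3.140000 - 1.120000)/(17.619144 - (-20.015072)) = 2.194300; f(x_2) = -6.557346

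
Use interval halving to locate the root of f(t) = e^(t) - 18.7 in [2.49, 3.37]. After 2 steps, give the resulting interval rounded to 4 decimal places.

[2.7100, 2.9300]

f(2.490000) = -6.638724, f(3.370000) = 10.378527 (opposite signs)
step 1: m = 2.930000, f(m) = 0.027630 > 0 → root in [2.490000, 2.930000]
step 2: m = 2.710000, f(m) = -3.670724 < 0 → root in [2.710000, 2.930000]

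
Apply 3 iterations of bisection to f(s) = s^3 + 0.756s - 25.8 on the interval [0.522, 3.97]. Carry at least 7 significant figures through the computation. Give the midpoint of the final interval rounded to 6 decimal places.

f(0.522000) = -25.263131, f(3.970000) = 39.772093 (opposite signs)
step 1: m = 2.246000, f(m) = -12.772041 < 0 → root in [2.246000, 3.970000]
step 2: m = 3.108000, f(m) = 6.571884 > 0 → root in [2.246000, 3.108000]
step 3: m = 2.677000, f(m) = -4.591925 < 0 → root in [2.677000, 3.108000]
Midpoint of [2.677000, 3.108000] = 2.892500

2.892500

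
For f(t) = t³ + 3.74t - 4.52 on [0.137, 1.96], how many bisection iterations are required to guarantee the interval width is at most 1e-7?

25

Initial width b − a = 1.96 − 0.137 = 1.823000.
After n steps the width is (b−a)/2^n; need (b−a)/2^n ≤ 1e-7.
So n ≥ log₂(1.823000/1e-7) = log₂(18230000.0000) ≈ 24.1198.
Hence n = 25.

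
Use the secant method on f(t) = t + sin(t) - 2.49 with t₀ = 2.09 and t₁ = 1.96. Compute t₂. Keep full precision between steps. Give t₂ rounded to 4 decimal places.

Secant update: t_(k+1) = t_k − f(t_k)·(t_k − t_(k-1))/(f(t_k) − f(t_(k-1))).
f(t_0) = 0.468215, f(t_1) = 0.395212
t_2 = 1.960000 - (0.395212)·(1.960000 - 2.090000)/(0.395212 - (0.468215)) = 1.256228; f(t_2) = -0.282842

1.2562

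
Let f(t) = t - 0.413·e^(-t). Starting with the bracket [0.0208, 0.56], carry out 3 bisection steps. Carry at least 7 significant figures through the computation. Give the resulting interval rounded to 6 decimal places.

[0.290400, 0.357800]

f(0.020800) = -0.383698, f(0.560000) = 0.324091 (opposite signs)
step 1: m = 0.290400, f(m) = -0.018509 < 0 → root in [0.290400, 0.560000]
step 2: m = 0.425200, f(m) = 0.155247 > 0 → root in [0.290400, 0.425200]
step 3: m = 0.357800, f(m) = 0.069025 > 0 → root in [0.290400, 0.357800]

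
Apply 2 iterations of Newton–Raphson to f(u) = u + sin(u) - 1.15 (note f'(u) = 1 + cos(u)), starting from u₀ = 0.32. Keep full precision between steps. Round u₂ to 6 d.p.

u_0 = 0.320000: f = -0.515433, f' = 1.949235 → u_1 = 0.320000 - (-0.515433)/(1.949235) = 0.584429
u_1 = 0.584429: f = -0.013849, f' = 1.834028 → u_2 = 0.584429 - (-0.013849)/(1.834028) = 0.591979

0.591979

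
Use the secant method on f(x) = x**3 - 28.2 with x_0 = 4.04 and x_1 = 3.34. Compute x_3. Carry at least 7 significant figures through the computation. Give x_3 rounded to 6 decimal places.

3.050553

f(x_0) = 37.739264, f(x_1) = 9.059704
x_2 = 3.340000 - (9.059704)·(3.340000 - 4.040000)/(9.059704 - (37.739264)) = 3.118874; f(x_2) = 2.138461
x_3 = 3.118874 - (2.138461)·(3.118874 - 3.340000)/(2.138461 - (9.059704)) = 3.050553; f(x_3) = 0.188053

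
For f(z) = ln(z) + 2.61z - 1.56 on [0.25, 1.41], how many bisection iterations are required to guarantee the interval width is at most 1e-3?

Initial width b − a = 1.41 − 0.25 = 1.160000.
After n steps the width is (b−a)/2^n; need (b−a)/2^n ≤ 1e-3.
So n ≥ log₂(1.160000/1e-3) = log₂(1160.0000) ≈ 10.1799.
Hence n = 11.

11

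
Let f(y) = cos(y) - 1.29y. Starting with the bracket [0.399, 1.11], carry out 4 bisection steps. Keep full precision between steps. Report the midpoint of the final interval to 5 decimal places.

0.64341

f(0.399000) = 0.406740, f(1.110000) = -0.987238 (opposite signs)
step 1: m = 0.754500, f(m) = -0.244691 < 0 → root in [0.399000, 0.754500]
step 2: m = 0.576750, f(m) = 0.094232 > 0 → root in [0.576750, 0.754500]
step 3: m = 0.665625, f(m) = -0.072125 < 0 → root in [0.576750, 0.665625]
step 4: m = 0.621188, f(m) = 0.011856 > 0 → root in [0.621188, 0.665625]
Midpoint of [0.621188, 0.665625] = 0.643406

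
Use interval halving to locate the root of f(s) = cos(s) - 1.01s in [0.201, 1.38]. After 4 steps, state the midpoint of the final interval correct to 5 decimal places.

f(0.201000) = 0.776857, f(1.380000) = -1.204159 (opposite signs)
step 1: m = 0.790500, f(m) = -0.094915 < 0 → root in [0.201000, 0.790500]
step 2: m = 0.495750, f(m) = 0.378905 > 0 → root in [0.495750, 0.790500]
step 3: m = 0.643125, f(m) = 0.150669 > 0 → root in [0.643125, 0.790500]
step 4: m = 0.716812, f(m) = 0.029923 > 0 → root in [0.716812, 0.790500]
Midpoint of [0.716812, 0.790500] = 0.753656

0.75366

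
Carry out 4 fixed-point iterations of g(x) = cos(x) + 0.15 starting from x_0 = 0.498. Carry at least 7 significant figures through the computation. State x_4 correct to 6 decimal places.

x_1 = g(0.498000) = 1.028540
x_2 = g(1.028540) = 0.666070
x_3 = g(0.666070) = 0.936256
x_4 = g(0.936256) = 0.742807

0.742807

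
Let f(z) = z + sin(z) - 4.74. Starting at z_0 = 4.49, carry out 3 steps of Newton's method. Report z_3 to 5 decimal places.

5.46818

f'(z) = 1 + cos(z)
z_0 = 4.490000: f = -1.225373, f' = 0.779440 → z_1 = 4.490000 - (-1.225373)/(0.779440) = 6.062121
z_1 = 6.062121: f = 1.102853, f' = 1.975665 → z_2 = 6.062121 - (1.102853)/(1.975665) = 5.503902
z_2 = 5.503902: f = 0.061133, f' = 1.711418 → z_3 = 5.503902 - (0.061133)/(1.711418) = 5.468182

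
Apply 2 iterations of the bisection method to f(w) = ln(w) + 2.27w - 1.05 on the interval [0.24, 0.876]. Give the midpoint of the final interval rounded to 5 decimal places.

0.63750

f(0.240000) = -1.932316, f(0.876000) = 0.806131 (opposite signs)
step 1: m = 0.558000, f(m) = -0.366736 < 0 → root in [0.558000, 0.876000]
step 2: m = 0.717000, f(m) = 0.244911 > 0 → root in [0.558000, 0.717000]
Midpoint of [0.558000, 0.717000] = 0.637500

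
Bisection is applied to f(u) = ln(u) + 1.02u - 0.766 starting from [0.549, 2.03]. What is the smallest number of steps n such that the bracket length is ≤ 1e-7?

24

Initial width b − a = 2.03 − 0.549 = 1.481000.
After n steps the width is (b−a)/2^n; need (b−a)/2^n ≤ 1e-7.
So n ≥ log₂(1.481000/1e-7) = log₂(14810000.0000) ≈ 23.8201.
Hence n = 24.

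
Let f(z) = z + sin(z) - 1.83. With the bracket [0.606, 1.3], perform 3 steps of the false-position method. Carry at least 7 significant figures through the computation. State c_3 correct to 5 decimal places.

0.99280

False-position update: c = (a·f(b) − b·f(a))/(f(b) − f(a)); replace the endpoint whose sign matches f(c).
f(0.606000) = -0.654416, f(1.300000) = 0.433558
step 1: c = 1.023441, f(c) = 0.047344 > 0 → new bracket [0.606000, 1.023441]
step 2: c = 0.995278, f(c) = 0.004188 > 0 → new bracket [0.606000, 0.995278]
step 3: c = 0.992802, f(c) = 0.000363 > 0 → new bracket [0.606000, 0.992802]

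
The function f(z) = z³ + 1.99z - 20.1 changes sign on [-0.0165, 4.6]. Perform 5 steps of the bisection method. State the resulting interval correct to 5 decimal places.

[2.43602, 2.58028]

f(-0.016500) = -20.132839, f(4.600000) = 86.390000 (opposite signs)
step 1: m = 2.291750, f(m) = -3.502876 < 0 → root in [2.291750, 4.600000]
step 2: m = 3.445875, f(m) = 27.673799 > 0 → root in [2.291750, 3.445875]
step 3: m = 2.868812, f(m) = 9.219508 > 0 → root in [2.291750, 2.868812]
step 4: m = 2.580281, f(m) = 2.213889 > 0 → root in [2.291750, 2.580281]
step 5: m = 2.436016, f(m) = -0.796593 < 0 → root in [2.436016, 2.580281]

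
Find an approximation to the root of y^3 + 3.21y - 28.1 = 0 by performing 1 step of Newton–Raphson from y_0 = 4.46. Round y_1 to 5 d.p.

f'(y) = 3y^2 + 3.21
y_0 = 4.460000: f = 74.933136, f' = 62.884800 → y_1 = 4.460000 - (74.933136)/(62.884800) = 3.268406

3.26841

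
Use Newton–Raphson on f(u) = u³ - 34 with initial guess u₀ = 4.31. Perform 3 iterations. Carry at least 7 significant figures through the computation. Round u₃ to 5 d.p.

3.23970

f'(u) = 3u²
u_0 = 4.310000: f = 46.062991, f' = 55.728300 → u_1 = 4.310000 - (46.062991)/(55.728300) = 3.483436
u_1 = 3.483436: f = 8.269159, f' = 36.402985 → u_2 = 3.483436 - (8.269159)/(36.402985) = 3.256280
u_2 = 3.256280: f = 0.527514, f' = 31.810082 → u_3 = 3.256280 - (0.527514)/(31.810082) = 3.239697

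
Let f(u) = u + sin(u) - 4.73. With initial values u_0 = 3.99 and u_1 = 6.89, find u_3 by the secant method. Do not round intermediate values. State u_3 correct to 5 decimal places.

5.38403

f(u_0) = -1.490228, f(u_1) = 2.730254
u_2 = 6.890000 - (2.730254)·(6.890000 - 3.990000)/(2.730254 - (-1.490228)) = 5.013974; f(u_2) = -0.670893
u_3 = 5.013974 - (-0.670893)·(5.013974 - 6.890000)/(-0.670893 - (2.730254)) = 5.384029; f(u_3) = -0.128773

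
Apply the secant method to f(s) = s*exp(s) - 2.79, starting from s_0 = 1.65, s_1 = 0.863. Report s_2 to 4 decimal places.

0.9525

f(s_0) = 5.801517, f(s_1) = -0.744465
s_2 = 0.863000 - (-0.744465)·(0.863000 - 1.650000)/(-0.744465 - (5.801517)) = 0.952504; f(s_2) = -0.320925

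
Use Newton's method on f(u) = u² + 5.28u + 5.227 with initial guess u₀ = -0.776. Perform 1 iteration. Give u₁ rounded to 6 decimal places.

Newton update: u ← u − f(u)/f'(u).
f'(u) = 2u + 5.28
u_0 = -0.776000: f = 1.731896, f' = 3.728000 → u_1 = -0.776000 - (1.731896)/(3.728000) = -1.240564

-1.240564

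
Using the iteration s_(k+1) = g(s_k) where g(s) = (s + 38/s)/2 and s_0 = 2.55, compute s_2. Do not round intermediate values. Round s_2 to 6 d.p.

s_1 = g(2.550000) = 8.725980
s_2 = g(8.725980) = 6.540396

6.540396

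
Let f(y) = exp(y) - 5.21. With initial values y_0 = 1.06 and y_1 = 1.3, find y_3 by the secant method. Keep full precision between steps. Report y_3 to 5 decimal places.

1.62851

Secant update: y_(k+1) = y_k − f(y_k)·(y_k − y_(k-1))/(f(y_k) − f(y_(k-1))).
f(y_0) = -2.323629, f(y_1) = -1.540703
y_2 = 1.300000 - (-1.540703)·(1.300000 - 1.060000)/(-1.540703 - (-2.323629)) = 1.772291; f(y_2) = 0.674319
y_3 = 1.772291 - (0.674319)·(1.772291 - 1.300000)/(0.674319 - (-1.540703)) = 1.628512; f(y_3) = -0.113717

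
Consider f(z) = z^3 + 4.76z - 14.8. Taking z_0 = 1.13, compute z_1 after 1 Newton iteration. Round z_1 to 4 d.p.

f'(z) = 3z^2 + 4.76
z_0 = 1.130000: f = -7.978303, f' = 8.590700 → z_1 = 1.130000 - (-7.978303)/(8.590700) = 2.058714

2.0587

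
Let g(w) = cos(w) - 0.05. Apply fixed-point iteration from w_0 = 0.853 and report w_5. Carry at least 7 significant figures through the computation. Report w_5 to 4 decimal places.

w_1 = g(0.853000) = 0.607726
w_2 = g(0.607726) = 0.770948
w_3 = g(0.770948) = 0.667250
w_4 = g(0.667250) = 0.735526
w_5 = g(0.735526) = 0.691478

0.6915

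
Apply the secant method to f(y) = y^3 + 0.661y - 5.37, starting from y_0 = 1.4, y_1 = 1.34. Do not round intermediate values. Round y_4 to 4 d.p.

f(y_0) = -1.700600, f(y_1) = -2.078156
y_2 = 1.340000 - (-2.078156)·(1.340000 - 1.400000)/(-2.078156 - (-1.700600)) = 1.670254; f(y_2) = 0.393626
y_3 = 1.670254 - (0.393626)·(1.670254 - 1.340000)/(0.393626 - (-2.078156)) = 1.617662; f(y_3) = -0.067581
y_4 = 1.617662 - (-0.067581)·(1.617662 - 1.670254)/(-0.067581 - (0.393626)) = 1.625368; f(y_4) = -0.001700

1.6254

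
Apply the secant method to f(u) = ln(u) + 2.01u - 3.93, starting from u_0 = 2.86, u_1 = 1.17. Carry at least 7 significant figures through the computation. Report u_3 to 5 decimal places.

Secant update: u_(k+1) = u_k − f(u_k)·(u_k − u_(k-1))/(f(u_k) − f(u_(k-1))).
f(u_0) = 2.869422, f(u_1) = -1.421296
u_2 = 1.170000 - (-1.421296)·(1.170000 - 2.860000)/(-1.421296 - (2.869422)) = 1.729811; f(u_2) = 0.094932
u_3 = 1.729811 - (0.094932)·(1.729811 - 1.170000)/(0.094932 - (-1.421296)) = 1.694761; f(u_3) = 0.004011

1.69476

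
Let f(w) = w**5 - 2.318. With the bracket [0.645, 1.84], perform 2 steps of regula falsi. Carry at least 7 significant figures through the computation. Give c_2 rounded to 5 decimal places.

0.87577

False-position update: c = (a·f(b) − b·f(a))/(f(b) − f(a)); replace the endpoint whose sign matches f(c).
f(0.645000) = -2.206365, f(1.840000) = 18.772609
step 1: c = 0.770679, f(c) = -2.046127 < 0 → new bracket [0.770679, 1.840000]
step 2: c = 0.875775, f(c) = -1.802817 < 0 → new bracket [0.875775, 1.840000]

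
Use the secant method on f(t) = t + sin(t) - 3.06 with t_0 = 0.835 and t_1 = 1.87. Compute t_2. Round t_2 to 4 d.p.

Secant update: t_(k+1) = t_k − f(t_k)·(t_k − t_(k-1))/(f(t_k) − f(t_(k-1))).
f(t_0) = -1.483703, f(t_1) = -0.234428
t_2 = 1.870000 - (-0.234428)·(1.870000 - 0.835000)/(-0.234428 - (-1.483703)) = 2.064219; f(t_2) = -0.115064

2.0642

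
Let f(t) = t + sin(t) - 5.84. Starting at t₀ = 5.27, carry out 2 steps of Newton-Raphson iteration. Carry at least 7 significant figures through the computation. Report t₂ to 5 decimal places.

f'(t) = 1 + cos(t)
t_0 = 5.270000: f = -1.418522, f' = 1.529161 → t_1 = 5.270000 - (-1.418522)/(1.529161) = 6.197647
t_1 = 6.197647: f = 0.272214, f' = 1.996344 → t_2 = 6.197647 - (0.272214)/(1.996344) = 6.061291

6.06129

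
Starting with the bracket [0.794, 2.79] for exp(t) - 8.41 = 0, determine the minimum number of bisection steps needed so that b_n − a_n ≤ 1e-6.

Initial width b − a = 2.79 − 0.794 = 1.996000.
After n steps the width is (b−a)/2^n; need (b−a)/2^n ≤ 1e-6.
So n ≥ log₂(1.996000/1e-6) = log₂(1996000.0000) ≈ 20.9287.
Hence n = 21.

21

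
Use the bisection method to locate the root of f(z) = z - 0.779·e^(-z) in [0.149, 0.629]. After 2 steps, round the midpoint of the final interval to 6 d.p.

f(0.149000) = -0.522162, f(0.629000) = 0.213696 (opposite signs)
step 1: m = 0.389000, f(m) = -0.138955 < 0 → root in [0.389000, 0.629000]
step 2: m = 0.509000, f(m) = 0.040746 > 0 → root in [0.389000, 0.509000]
Midpoint of [0.389000, 0.509000] = 0.449000

0.449000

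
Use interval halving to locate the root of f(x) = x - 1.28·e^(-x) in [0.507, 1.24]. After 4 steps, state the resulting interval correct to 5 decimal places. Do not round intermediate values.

[0.64444, 0.69025]

f(0.507000) = -0.263944, f(1.240000) = 0.869588 (opposite signs)
step 1: m = 0.873500, f(m) = 0.339116 > 0 → root in [0.507000, 0.873500]
step 2: m = 0.690250, f(m) = 0.048393 > 0 → root in [0.507000, 0.690250]
step 3: m = 0.598625, f(m) = -0.104820 < 0 → root in [0.598625, 0.690250]
step 4: m = 0.644437, f(m) = -0.027508 < 0 → root in [0.644437, 0.690250]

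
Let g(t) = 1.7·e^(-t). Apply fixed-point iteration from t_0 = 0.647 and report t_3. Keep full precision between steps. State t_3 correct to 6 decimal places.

t_1 = g(0.647000) = 0.890144
t_2 = g(0.890144) = 0.698014
t_3 = g(0.698014) = 0.845873

0.845873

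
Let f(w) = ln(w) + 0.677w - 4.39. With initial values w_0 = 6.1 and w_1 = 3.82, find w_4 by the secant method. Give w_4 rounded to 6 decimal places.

4.322317

f(w_0) = 1.547989, f(w_1) = -0.463610
w_2 = 3.820000 - (-0.463610)·(3.820000 - 6.100000)/(-0.463610 - (1.547989)) = 4.345468; f(w_2) = 0.021015
w_3 = 4.345468 - (0.021015)·(4.345468 - 3.820000)/(0.021015 - (-0.463610)) = 4.322682; f(w_3) = 0.000331
w_4 = 4.322682 - (0.000331)·(4.322682 - 4.345468)/(0.000331 - (0.021015)) = 4.322317; f(w_4) = -0.000000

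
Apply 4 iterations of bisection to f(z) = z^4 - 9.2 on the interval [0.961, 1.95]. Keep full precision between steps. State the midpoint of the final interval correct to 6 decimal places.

1.733656

f(0.961000) = -8.347109, f(1.950000) = 5.259006 (opposite signs)
step 1: m = 1.455500, f(m) = -4.712041 < 0 → root in [1.455500, 1.950000]
step 2: m = 1.702750, f(m) = -0.793726 < 0 → root in [1.702750, 1.950000]
step 3: m = 1.826375, f(m) = 1.926532 > 0 → root in [1.702750, 1.826375]
step 4: m = 1.764563, f(m) = 0.495008 > 0 → root in [1.702750, 1.764563]
Midpoint of [1.702750, 1.764563] = 1.733656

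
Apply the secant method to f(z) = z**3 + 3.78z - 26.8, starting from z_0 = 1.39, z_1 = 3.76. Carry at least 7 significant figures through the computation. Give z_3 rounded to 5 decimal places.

Secant update: z_(k+1) = z_k − f(z_k)·(z_k − z_(k-1))/(f(z_k) − f(z_(k-1))).
f(z_0) = -18.860181, f(z_1) = 40.570176
z_2 = 3.760000 - (40.570176)·(3.760000 - 1.390000)/(40.570176 - (-18.860181)) = 2.142118; f(z_2) = -8.873326
z_3 = 2.142118 - (-8.873326)·(2.142118 - 3.760000)/(-8.873326 - (40.570176)) = 2.432469; f(z_3) = -3.212571

2.43247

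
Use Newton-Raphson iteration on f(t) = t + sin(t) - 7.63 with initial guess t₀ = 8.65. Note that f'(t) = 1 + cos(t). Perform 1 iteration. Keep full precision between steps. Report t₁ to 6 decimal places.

Newton update: t ← t − f(t)/f'(t).
t_0 = 8.650000: f = 1.719557, f' = 0.285424 → t_1 = 8.650000 - (1.719557)/(0.285424) = 2.625420

2.625420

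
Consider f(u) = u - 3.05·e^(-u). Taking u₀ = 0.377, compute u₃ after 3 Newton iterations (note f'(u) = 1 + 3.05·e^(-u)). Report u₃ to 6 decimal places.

1.058387

u_0 = 0.377000: f = -1.715044, f' = 3.092044 → u_1 = 0.377000 - (-1.715044)/(3.092044) = 0.931664
u_1 = 0.931664: f = -0.269725, f' = 2.201389 → u_2 = 0.931664 - (-0.269725)/(2.201389) = 1.054189
u_2 = 1.054189: f = -0.008661, f' = 2.062849 → u_3 = 1.054189 - (-0.008661)/(2.062849) = 1.058387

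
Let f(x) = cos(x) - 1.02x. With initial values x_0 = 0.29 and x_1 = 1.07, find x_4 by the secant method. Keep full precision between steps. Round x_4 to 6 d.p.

0.730358

Secant update: x_(k+1) = x_k − f(x_k)·(x_k − x_(k-1))/(f(x_k) − f(x_(k-1))).
f(x_0) = 0.662444, f(x_1) = -0.611276
x_2 = 1.070000 - (-0.611276)·(1.070000 - 0.290000)/(-0.611276 - (0.662444)) = 0.695667; f(x_2) = 0.058046
x_3 = 0.695667 - (0.058046)·(0.695667 - 1.070000)/(0.058046 - (-0.611276)) = 0.728131; f(x_3) = 0.003727
x_4 = 0.728131 - (0.003727)·(0.728131 - 0.695667)/(0.003727 - (0.058046)) = 0.730358; f(x_4) = -0.000029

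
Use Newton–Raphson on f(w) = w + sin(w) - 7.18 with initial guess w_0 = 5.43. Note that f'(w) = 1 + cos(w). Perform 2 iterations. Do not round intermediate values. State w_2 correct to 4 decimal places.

Newton update: w ← w − f(w)/f'(w).
w_0 = 5.430000: f = -2.503379, f' = 1.657587 → w_1 = 5.430000 - (-2.503379)/(1.657587) = 6.940255
w_1 = 6.940255: f = 0.371054, f' = 1.791785 → w_2 = 6.940255 - (0.371054)/(1.791785) = 6.733169

6.7332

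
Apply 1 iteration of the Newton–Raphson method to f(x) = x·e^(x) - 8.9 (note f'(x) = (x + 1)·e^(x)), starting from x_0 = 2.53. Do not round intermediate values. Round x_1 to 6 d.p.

2.014126

x_0 = 2.530000: f = 22.860371, f' = 44.313877 → x_1 = 2.530000 - (22.860371)/(44.313877) = 2.014126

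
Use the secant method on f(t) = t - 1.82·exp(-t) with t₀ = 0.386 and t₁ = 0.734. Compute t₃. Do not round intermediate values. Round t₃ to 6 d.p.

Secant update: t_(k+1) = t_k − f(t_k)·(t_k − t_(k-1))/(f(t_k) − f(t_(k-1))).
f(t_0) = -0.851182, f(t_1) = -0.139573
t_2 = 0.734000 - (-0.139573)·(0.734000 - 0.386000)/(-0.139573 - (-0.851182)) = 0.802256; f(t_2) = -0.013680
t_3 = 0.802256 - (-0.013680)·(0.802256 - 0.734000)/(-0.013680 - (-0.139573)) = 0.809673; f(t_3) = -0.000234

0.809673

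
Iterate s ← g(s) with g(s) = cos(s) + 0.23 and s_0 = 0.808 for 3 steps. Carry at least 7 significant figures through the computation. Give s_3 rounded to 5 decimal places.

0.90113

s_1 = g(0.808000) = 0.920946
s_2 = g(0.920946) = 0.835068
s_3 = g(0.835068) = 0.901128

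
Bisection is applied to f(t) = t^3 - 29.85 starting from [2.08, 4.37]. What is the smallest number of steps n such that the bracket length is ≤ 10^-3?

12

Initial width b − a = 4.37 − 2.08 = 2.290000.
After n steps the width is (b−a)/2^n; need (b−a)/2^n ≤ 10^-3.
So n ≥ log₂(2.290000/10^-3) = log₂(2290.0000) ≈ 11.1611.
Hence n = 12.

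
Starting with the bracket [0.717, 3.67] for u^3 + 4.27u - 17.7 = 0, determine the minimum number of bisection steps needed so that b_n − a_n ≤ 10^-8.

Initial width b − a = 3.67 − 0.717 = 2.953000.
After n steps the width is (b−a)/2^n; need (b−a)/2^n ≤ 10^-8.
So n ≥ log₂(2.953000/10^-8) = log₂(295300000.0000) ≈ 28.1376.
Hence n = 29.

29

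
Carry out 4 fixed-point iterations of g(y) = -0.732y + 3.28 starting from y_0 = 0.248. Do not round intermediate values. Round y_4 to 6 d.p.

1.421253

y_1 = g(0.248000) = 3.098464
y_2 = g(3.098464) = 1.011924
y_3 = g(1.011924) = 2.539271
y_4 = g(2.539271) = 1.421253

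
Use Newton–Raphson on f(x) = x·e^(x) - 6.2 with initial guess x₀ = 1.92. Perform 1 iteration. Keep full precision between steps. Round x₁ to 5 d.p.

f'(x) = (x + 1)·e^(x)
x_0 = 1.920000: f = 6.896240, f' = 19.917199 → x_1 = 1.920000 - (6.896240)/(19.917199) = 1.573755

1.57375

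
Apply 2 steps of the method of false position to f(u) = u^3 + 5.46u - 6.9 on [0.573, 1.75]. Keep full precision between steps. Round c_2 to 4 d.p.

1.0240

f(0.573000) = -3.583287, f(1.750000) = 8.014375
step 1: c = 0.936653, f(c) = -0.964128 < 0 → new bracket [0.936653, 1.750000]
step 2: c = 1.023992, f(c) = -0.235287 < 0 → new bracket [1.023992, 1.750000]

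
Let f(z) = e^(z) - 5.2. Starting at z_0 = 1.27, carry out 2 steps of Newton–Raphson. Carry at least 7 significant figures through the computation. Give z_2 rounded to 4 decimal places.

1.6519

f'(z) = e^(z)
z_0 = 1.270000: f = -1.639147, f' = 3.560853 → z_1 = 1.270000 - (-1.639147)/(3.560853) = 1.730324
z_1 = 1.730324: f = 0.442484, f' = 5.642484 → z_2 = 1.730324 - (0.442484)/(5.642484) = 1.651904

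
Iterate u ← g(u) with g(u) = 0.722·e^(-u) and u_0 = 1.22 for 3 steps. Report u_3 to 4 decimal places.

u_1 = g(1.220000) = 0.213156
u_2 = g(0.213156) = 0.583398
u_3 = g(0.583398) = 0.402875

0.4029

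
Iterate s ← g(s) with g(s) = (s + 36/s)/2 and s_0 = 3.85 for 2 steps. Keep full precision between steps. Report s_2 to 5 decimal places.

s_1 = g(3.850000) = 6.600325
s_2 = g(6.600325) = 6.027301

6.02730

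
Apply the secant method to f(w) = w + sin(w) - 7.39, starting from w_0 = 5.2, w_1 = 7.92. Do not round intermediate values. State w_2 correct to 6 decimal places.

f(w_0) = -3.073455, f(w_1) = 1.527822
w_2 = 7.920000 - (1.527822)·(7.920000 - 5.200000)/(1.527822 - (-3.073455)) = 7.016843; f(w_2) = 0.296434

7.016843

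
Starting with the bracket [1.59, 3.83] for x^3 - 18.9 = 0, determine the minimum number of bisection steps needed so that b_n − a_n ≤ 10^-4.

15

Initial width b − a = 3.83 − 1.59 = 2.240000.
After n steps the width is (b−a)/2^n; need (b−a)/2^n ≤ 10^-4.
So n ≥ log₂(2.240000/10^-4) = log₂(22400.0000) ≈ 14.4512.
Hence n = 15.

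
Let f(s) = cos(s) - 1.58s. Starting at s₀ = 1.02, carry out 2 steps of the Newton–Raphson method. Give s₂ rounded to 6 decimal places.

0.542336

f'(s) = -sin(s) - 1.58
s_0 = 1.020000: f = -1.088234, f' = -2.432108 → s_1 = 1.020000 - (-1.088234)/(-2.432108) = 0.572555
s_1 = 0.572555: f = -0.064118, f' = -2.121782 → s_2 = 0.572555 - (-0.064118)/(-2.121782) = 0.542336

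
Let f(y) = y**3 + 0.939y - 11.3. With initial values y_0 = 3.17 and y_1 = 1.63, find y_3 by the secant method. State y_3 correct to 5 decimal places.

f(y_0) = 23.531643, f(y_1) = -5.438683
y_2 = 1.630000 - (-5.438683)·(1.630000 - 3.170000)/(-5.438683 - (23.531643)) = 1.919109; f(y_2) = -2.429922
y_3 = 1.919109 - (-2.429922)·(1.919109 - 1.630000)/(-2.429922 - (-5.438683)) = 2.152597; f(y_3) = 0.695725

2.15260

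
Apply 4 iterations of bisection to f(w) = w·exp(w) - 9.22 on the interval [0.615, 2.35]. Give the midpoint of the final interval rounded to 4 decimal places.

f(0.615000) = -8.082461, f(2.350000) = 15.421089 (opposite signs)
step 1: m = 1.482500, f(m) = -2.691156 < 0 → root in [1.482500, 2.350000]
step 2: m = 1.916250, f(m) = 3.801738 > 0 → root in [1.482500, 1.916250]
step 3: m = 1.699375, f(m) = 0.076477 > 0 → root in [1.482500, 1.699375]
step 4: m = 1.590937, f(m) = -1.411125 < 0 → root in [1.590937, 1.699375]
Midpoint of [1.590937, 1.699375] = 1.645156

1.6452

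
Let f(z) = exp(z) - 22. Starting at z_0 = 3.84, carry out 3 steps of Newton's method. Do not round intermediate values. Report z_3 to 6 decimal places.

Newton update: z ← z − f(z)/f'(z).
f'(z) = exp(z)
z_0 = 3.840000: f = 24.525474, f' = 46.525474 → z_1 = 3.840000 - (24.525474)/(46.525474) = 3.312859
z_1 = 3.312859: f = 5.463538, f' = 27.463538 → z_2 = 3.312859 - (5.463538)/(27.463538) = 3.113921
z_2 = 3.113921: f = 0.509138, f' = 22.509138 → z_3 = 3.113921 - (0.509138)/(22.509138) = 3.091302

3.091302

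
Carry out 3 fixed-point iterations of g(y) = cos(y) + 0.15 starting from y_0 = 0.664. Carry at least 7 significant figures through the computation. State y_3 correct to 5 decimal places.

0.88727

y_1 = g(0.664000) = 0.937533
y_2 = g(0.937533) = 0.741778
y_3 = g(0.741778) = 0.887268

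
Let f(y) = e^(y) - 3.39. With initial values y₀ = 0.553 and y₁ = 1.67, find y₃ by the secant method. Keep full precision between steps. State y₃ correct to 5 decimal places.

f(y_0) = -1.651539, f(y_1) = 1.922168
y_2 = 1.670000 - (1.922168)·(1.670000 - 0.553000)/(1.922168 - (-1.651539)) = 1.069206; f(y_2) = -0.476934
y_3 = 1.069206 - (-0.476934)·(1.069206 - 1.670000)/(-0.476934 - (1.922168)) = 1.188642; f(y_3) = -0.107379

1.18864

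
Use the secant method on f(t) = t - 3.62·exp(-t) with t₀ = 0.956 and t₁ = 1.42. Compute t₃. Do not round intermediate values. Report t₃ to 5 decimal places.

f(t_0) = -0.435628, f(t_1) = 0.544995
t_2 = 1.420000 - (0.544995)·(1.420000 - 0.956000)/(0.544995 - (-0.435628)) = 1.162125; f(t_2) = 0.029715
t_3 = 1.162125 - (0.029715)·(1.162125 - 1.420000)/(0.029715 - (0.544995)) = 1.147254; f(t_3) = -0.002122

1.14725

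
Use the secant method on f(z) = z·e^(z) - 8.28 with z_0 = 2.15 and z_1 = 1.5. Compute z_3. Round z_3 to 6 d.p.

f(z_0) = 10.177446, f(z_1) = -1.557466
z_2 = 1.500000 - (-1.557466)·(1.500000 - 2.150000)/(-1.557466 - (10.177446)) = 1.586268; f(z_2) = -0.530310
z_3 = 1.586268 - (-0.530310)·(1.586268 - 1.500000)/(-0.530310 - (-1.557466)) = 1.630808; f(z_3) = 0.050167

1.630808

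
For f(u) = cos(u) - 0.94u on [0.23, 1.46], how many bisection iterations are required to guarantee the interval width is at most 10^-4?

Initial width b − a = 1.46 − 0.23 = 1.230000.
After n steps the width is (b−a)/2^n; need (b−a)/2^n ≤ 10^-4.
So n ≥ log₂(1.230000/10^-4) = log₂(12300.0000) ≈ 13.5864.
Hence n = 14.

14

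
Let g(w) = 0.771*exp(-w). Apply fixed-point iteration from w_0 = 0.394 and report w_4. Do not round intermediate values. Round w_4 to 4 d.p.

0.4735

w_1 = g(0.394000) = 0.519927
w_2 = g(0.519927) = 0.458409
w_3 = g(0.458409) = 0.487495
w_4 = g(0.487495) = 0.473520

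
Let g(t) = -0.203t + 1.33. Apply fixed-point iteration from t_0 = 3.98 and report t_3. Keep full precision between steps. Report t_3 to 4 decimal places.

t_1 = g(3.980000) = 0.522060
t_2 = g(0.522060) = 1.224022
t_3 = g(1.224022) = 1.081524

1.0815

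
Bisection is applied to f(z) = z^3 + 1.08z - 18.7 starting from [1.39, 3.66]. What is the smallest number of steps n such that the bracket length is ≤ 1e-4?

15

Initial width b − a = 3.66 − 1.39 = 2.270000.
After n steps the width is (b−a)/2^n; need (b−a)/2^n ≤ 1e-4.
So n ≥ log₂(2.270000/1e-4) = log₂(22700.0000) ≈ 14.4704.
Hence n = 15.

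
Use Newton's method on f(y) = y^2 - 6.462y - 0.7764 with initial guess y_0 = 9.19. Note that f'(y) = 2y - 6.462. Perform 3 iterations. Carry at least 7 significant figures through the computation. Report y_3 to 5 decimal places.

Newton update: y ← y − f(y)/f'(y).
y_0 = 9.190000: f = 24.293920, f' = 11.918000 → y_1 = 9.190000 - (24.293920)/(11.918000) = 7.151577
y_1 = 7.151577: f = 4.155167, f' = 7.841155 → y_2 = 7.151577 - (4.155167)/(7.841155) = 6.621660
y_2 = 6.621660: f = 0.280813, f' = 6.781320 → y_3 = 6.621660 - (0.280813)/(6.781320) = 6.580250

6.58025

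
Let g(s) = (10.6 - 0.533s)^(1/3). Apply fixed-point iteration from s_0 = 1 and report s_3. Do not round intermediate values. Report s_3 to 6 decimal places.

s_1 = g(1.000000) = 2.159236
s_2 = g(2.159236) = 2.114125
s_3 = g(2.114125) = 2.115916

2.115916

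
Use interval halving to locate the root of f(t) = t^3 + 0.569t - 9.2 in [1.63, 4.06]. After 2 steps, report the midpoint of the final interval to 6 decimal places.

1.933750

f(1.630000) = -3.941783, f(4.060000) = 60.033556 (opposite signs)
step 1: m = 2.845000, f(m) = 15.446306 > 0 → root in [1.630000, 2.845000]
step 2: m = 2.237500, f(m) = 3.274971 > 0 → root in [1.630000, 2.237500]
Midpoint of [1.630000, 2.237500] = 1.933750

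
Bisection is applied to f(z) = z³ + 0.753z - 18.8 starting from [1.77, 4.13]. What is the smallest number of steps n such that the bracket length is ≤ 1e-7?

Initial width b − a = 4.13 − 1.77 = 2.360000.
After n steps the width is (b−a)/2^n; need (b−a)/2^n ≤ 1e-7.
So n ≥ log₂(2.360000/1e-7) = log₂(23600000.0000) ≈ 24.4923.
Hence n = 25.

25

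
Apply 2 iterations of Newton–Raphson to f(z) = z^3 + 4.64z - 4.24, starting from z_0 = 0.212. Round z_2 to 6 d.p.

0.805388

f'(z) = 3z^2 + 4.64
z_0 = 0.212000: f = -3.246792, f' = 4.774832 → z_1 = 0.212000 - (-3.246792)/(4.774832) = 0.891980
z_1 = 0.891980: f = 0.608474, f' = 7.026887 → z_2 = 0.891980 - (0.608474)/(7.026887) = 0.805388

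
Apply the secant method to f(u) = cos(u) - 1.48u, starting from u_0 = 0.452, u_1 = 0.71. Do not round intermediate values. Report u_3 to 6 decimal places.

0.569064

Secant update: u_(k+1) = u_k − f(u_k)·(u_k − u_(k-1))/(f(u_k) − f(u_(k-1))).
f(u_0) = 0.230615, f(u_1) = -0.292438
u_2 = 0.710000 - (-0.292438)·(0.710000 - 0.452000)/(-0.292438 - (0.230615)) = 0.565753; f(u_2) = 0.006871
u_3 = 0.565753 - (0.006871)·(0.565753 - 0.710000)/(0.006871 - (-0.292438)) = 0.569064; f(u_3) = 0.000190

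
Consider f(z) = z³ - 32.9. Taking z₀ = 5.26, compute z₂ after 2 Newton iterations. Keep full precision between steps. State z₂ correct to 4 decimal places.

3.3219

f'(z) = 3z²
z_0 = 5.260000: f = 112.631576, f' = 83.002800 → z_1 = 5.260000 - (112.631576)/(83.002800) = 3.903039
z_1 = 3.903039: f = 26.557770, f' = 45.701136 → z_2 = 3.903039 - (26.557770)/(45.701136) = 3.321920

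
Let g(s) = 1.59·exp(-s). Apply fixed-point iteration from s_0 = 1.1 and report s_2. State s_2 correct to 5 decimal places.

s_1 = g(1.100000) = 0.529265
s_2 = g(0.529265) = 0.936570

0.93657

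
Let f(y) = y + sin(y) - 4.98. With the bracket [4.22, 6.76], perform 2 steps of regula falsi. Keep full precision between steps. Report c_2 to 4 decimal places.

f(4.220000) = -1.641206, f(6.760000) = 2.238951
step 1: c = 5.294354, f(c) = -0.521030 < 0 → new bracket [5.294354, 6.760000]
step 2: c = 5.571039, f(c) = -0.062421 < 0 → new bracket [5.571039, 6.760000]

5.5710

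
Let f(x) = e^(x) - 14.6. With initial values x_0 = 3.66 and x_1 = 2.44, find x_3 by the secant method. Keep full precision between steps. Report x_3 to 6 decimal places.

f(x_0) = 24.261343, f(x_1) = -3.126959
x_2 = 2.440000 - (-3.126959)·(2.440000 - 3.660000)/(-3.126959 - (24.261343)) = 2.579289; f(x_2) = -1.412241
x_3 = 2.579289 - (-1.412241)·(2.579289 - 2.440000)/(-1.412241 - (-3.126959)) = 2.694007; f(x_3) = 0.190831

2.694007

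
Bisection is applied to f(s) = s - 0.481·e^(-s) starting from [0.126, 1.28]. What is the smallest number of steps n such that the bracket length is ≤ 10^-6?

Initial width b − a = 1.28 − 0.126 = 1.154000.
After n steps the width is (b−a)/2^n; need (b−a)/2^n ≤ 10^-6.
So n ≥ log₂(1.154000/10^-6) = log₂(1154000.0000) ≈ 20.1382.
Hence n = 21.

21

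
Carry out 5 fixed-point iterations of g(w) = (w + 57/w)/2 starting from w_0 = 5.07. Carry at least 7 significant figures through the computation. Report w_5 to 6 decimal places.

w_1 = g(5.070000) = 8.156302
w_2 = g(8.156302) = 7.572382
w_3 = g(7.572382) = 7.549868
w_4 = g(7.549868) = 7.549834
w_5 = g(7.549834) = 7.549834

7.549834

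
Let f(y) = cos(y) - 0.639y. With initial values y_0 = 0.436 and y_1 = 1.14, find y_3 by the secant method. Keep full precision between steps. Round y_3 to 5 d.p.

0.93150

f(y_0) = 0.627844, f(y_1) = -0.310865
y_2 = 1.140000 - (-0.310865)·(1.140000 - 0.436000)/(-0.310865 - (0.627844)) = 0.906862; f(y_2) = 0.036736
y_3 = 0.906862 - (0.036736)·(0.906862 - 1.140000)/(0.036736 - (-0.310865)) = 0.931501; f(y_3) = 0.001401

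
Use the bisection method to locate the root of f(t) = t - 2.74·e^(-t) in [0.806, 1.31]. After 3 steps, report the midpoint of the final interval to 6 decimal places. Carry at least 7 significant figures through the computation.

f(0.806000) = -0.417797, f(1.310000) = 0.570693 (opposite signs)
step 1: m = 1.058000, f(m) = 0.106811 > 0 → root in [0.806000, 1.058000]
step 2: m = 0.932000, f(m) = -0.146917 < 0 → root in [0.932000, 1.058000]
step 3: m = 0.995000, f(m) = -0.018042 < 0 → root in [0.995000, 1.058000]
Midpoint of [0.995000, 1.058000] = 1.026500

1.026500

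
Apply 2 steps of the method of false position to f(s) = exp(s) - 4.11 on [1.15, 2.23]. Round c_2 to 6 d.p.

f(1.150000) = -0.951807, f(2.230000) = 5.189866
step 1: c = 1.317373, f(c) = -0.376399 < 0 → new bracket [1.317373, 2.230000]
step 2: c = 1.379086, f(c) = -0.138728 < 0 → new bracket [1.379086, 2.230000]

1.379086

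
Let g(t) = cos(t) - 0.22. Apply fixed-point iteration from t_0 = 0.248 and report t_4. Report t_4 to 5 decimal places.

t_1 = g(0.248000) = 0.749405
t_2 = g(0.749405) = 0.512094
t_3 = g(0.512094) = 0.651720
t_4 = g(0.651720) = 0.575042

0.57504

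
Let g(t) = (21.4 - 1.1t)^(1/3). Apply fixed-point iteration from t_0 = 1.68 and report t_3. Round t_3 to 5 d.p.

2.64450

t_1 = g(1.680000) = 2.693997
t_2 = g(2.693997) = 2.641762
t_3 = g(2.641762) = 2.644503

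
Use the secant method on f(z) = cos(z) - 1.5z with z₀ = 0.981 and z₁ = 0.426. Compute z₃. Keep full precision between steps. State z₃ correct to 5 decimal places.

Secant update: z_(k+1) = z_k − f(z_k)·(z_k − z_(k-1))/(f(z_k) − f(z_(k-1))).
f(z_0) = -0.915308, f(z_1) = 0.271626
z_2 = 0.426000 - (0.271626)·(0.426000 - 0.981000)/(0.271626 - (-0.915308)) = 0.553010; f(z_2) = 0.021433
z_3 = 0.553010 - (0.021433)·(0.553010 - 0.426000)/(0.021433 - (0.271626)) = 0.563890; f(z_3) = -0.000653

0.56389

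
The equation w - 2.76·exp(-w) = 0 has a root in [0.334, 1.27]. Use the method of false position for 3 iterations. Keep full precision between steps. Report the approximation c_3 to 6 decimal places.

1.009048

f(0.334000) = -1.642308, f(1.270000) = 0.494905
step 1: c = 1.053255, f(c) = 0.090565 > 0 → new bracket [0.334000, 1.053255]
step 2: c = 1.015664, f(c) = 0.016098 > 0 → new bracket [0.334000, 1.015664]
step 3: c = 1.009048, f(c) = 0.002845 > 0 → new bracket [0.334000, 1.009048]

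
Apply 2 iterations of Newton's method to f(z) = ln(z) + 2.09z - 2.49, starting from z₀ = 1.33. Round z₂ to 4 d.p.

1.1320

Newton update: z ← z − f(z)/f'(z).
f'(z) = 1/z + 2.09
z_0 = 1.330000: f = 0.574879, f' = 2.841880 → z_1 = 1.330000 - (0.574879)/(2.841880) = 1.127712
z_1 = 1.127712: f = -0.012892, f' = 2.976751 → z_2 = 1.127712 - (-0.012892)/(2.976751) = 1.132043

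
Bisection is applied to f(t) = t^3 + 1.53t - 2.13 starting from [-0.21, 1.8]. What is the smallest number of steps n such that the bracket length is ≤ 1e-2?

Initial width b − a = 1.8 − -0.21 = 2.010000.
After n steps the width is (b−a)/2^n; need (b−a)/2^n ≤ 1e-2.
So n ≥ log₂(2.010000/1e-2) = log₂(201.0000) ≈ 7.6511.
Hence n = 8.

8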